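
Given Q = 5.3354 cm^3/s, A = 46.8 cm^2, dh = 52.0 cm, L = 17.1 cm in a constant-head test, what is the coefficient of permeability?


Result: 0.03749 cm/s

Derivation:
Compute hydraulic gradient:
i = dh / L = 52.0 / 17.1 = 3.04094
Then apply Darcy's law:
k = Q / (A * i)
k = 5.3354 / (46.8 * 3.04094)
k = 5.3354 / 142.316
k = 0.03749 cm/s


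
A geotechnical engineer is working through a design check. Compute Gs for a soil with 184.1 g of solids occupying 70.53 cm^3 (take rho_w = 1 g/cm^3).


Result: 2.61

Derivation:
Using Gs = m_s / (V_s * rho_w)
Since rho_w = 1 g/cm^3:
Gs = 184.1 / 70.53
Gs = 2.61


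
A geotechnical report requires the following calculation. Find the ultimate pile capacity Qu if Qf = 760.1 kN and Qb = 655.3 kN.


Result: 1415.4 kN

Derivation:
Using Qu = Qf + Qb
Qu = 760.1 + 655.3
Qu = 1415.4 kN


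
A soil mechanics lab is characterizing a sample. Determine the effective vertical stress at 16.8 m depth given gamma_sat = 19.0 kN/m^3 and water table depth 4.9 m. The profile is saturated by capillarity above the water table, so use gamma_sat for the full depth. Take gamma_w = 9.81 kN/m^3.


Total stress = gamma_sat * depth
sigma = 19.0 * 16.8 = 319.2 kPa
Pore water pressure u = gamma_w * (depth - d_wt)
u = 9.81 * (16.8 - 4.9) = 116.739 kPa
Effective stress = sigma - u
sigma' = 319.2 - 116.739 = 202.46 kPa


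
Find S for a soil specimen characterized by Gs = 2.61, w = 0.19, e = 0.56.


Result: 0.8855

Derivation:
Using S = Gs * w / e
S = 2.61 * 0.19 / 0.56
S = 0.8855


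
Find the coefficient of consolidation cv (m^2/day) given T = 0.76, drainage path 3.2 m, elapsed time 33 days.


Using cv = T * H_dr^2 / t
H_dr^2 = 3.2^2 = 10.24
cv = 0.76 * 10.24 / 33
cv = 0.23583 m^2/day


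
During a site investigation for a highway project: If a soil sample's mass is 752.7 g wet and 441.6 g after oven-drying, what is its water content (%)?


Using w = (m_wet - m_dry) / m_dry * 100
m_wet - m_dry = 752.7 - 441.6 = 311.1 g
w = 311.1 / 441.6 * 100
w = 70.45 %


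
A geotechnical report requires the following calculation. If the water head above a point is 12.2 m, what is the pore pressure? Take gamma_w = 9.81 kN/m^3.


Result: 119.68 kPa

Derivation:
Using u = gamma_w * h_w
u = 9.81 * 12.2
u = 119.68 kPa


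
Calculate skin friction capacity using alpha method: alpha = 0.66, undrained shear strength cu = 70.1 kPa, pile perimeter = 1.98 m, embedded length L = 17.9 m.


Result: 1639.76 kN

Derivation:
Using Qs = alpha * cu * perimeter * L
Qs = 0.66 * 70.1 * 1.98 * 17.9
Qs = 1639.76 kN


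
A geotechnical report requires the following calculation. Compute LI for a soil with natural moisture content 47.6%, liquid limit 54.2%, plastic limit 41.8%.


First compute the plasticity index:
PI = LL - PL = 54.2 - 41.8 = 12.4
Then compute the liquidity index:
LI = (w - PL) / PI
LI = (47.6 - 41.8) / 12.4
LI = 0.468


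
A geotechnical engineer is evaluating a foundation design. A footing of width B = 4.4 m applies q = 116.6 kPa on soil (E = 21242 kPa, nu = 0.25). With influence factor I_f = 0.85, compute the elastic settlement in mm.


Result: 19.246 mm

Derivation:
Using Se = q * B * (1 - nu^2) * I_f / E
1 - nu^2 = 1 - 0.25^2 = 0.9375
Se = 116.6 * 4.4 * 0.9375 * 0.85 / 21242
Se = 0.019246 m
Convert to mm: Se = 0.019246 * 1000 = 19.246 mm


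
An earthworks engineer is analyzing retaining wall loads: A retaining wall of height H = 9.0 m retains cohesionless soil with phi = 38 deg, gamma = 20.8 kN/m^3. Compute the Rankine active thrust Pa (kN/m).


Compute active earth pressure coefficient:
Ka = tan^2(45 - phi/2) = tan^2(26.0) = 0.237883
Compute active force:
Pa = 0.5 * Ka * gamma * H^2
Pa = 0.5 * 0.237883 * 20.8 * 9.0^2
Pa = 200.39 kN/m


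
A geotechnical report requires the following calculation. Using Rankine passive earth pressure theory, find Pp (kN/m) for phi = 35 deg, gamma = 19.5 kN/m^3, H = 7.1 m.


Compute passive earth pressure coefficient:
Kp = tan^2(45 + phi/2) = tan^2(62.5) = 3.690172
Compute passive force:
Pp = 0.5 * Kp * gamma * H^2
Pp = 0.5 * 3.690172 * 19.5 * 7.1^2
Pp = 1813.71 kN/m


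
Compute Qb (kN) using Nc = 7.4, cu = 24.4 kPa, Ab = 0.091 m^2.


Using Qb = Nc * cu * Ab
Qb = 7.4 * 24.4 * 0.091
Qb = 16.43 kN


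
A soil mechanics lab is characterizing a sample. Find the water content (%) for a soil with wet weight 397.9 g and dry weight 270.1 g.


Using w = (m_wet - m_dry) / m_dry * 100
m_wet - m_dry = 397.9 - 270.1 = 127.8 g
w = 127.8 / 270.1 * 100
w = 47.32 %


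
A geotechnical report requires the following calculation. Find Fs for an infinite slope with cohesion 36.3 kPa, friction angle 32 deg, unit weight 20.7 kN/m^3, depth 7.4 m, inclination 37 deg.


Using Fs = c / (gamma*H*sin(beta)*cos(beta)) + tan(phi)/tan(beta)
Cohesion contribution = 36.3 / (20.7*7.4*sin(37)*cos(37))
Cohesion contribution = 0.493052
Friction contribution = tan(32)/tan(37) = 0.82923
Fs = 0.493052 + 0.82923
Fs = 1.322


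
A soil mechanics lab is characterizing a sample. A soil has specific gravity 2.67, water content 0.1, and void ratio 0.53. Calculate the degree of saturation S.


Result: 0.5038

Derivation:
Using S = Gs * w / e
S = 2.67 * 0.1 / 0.53
S = 0.5038


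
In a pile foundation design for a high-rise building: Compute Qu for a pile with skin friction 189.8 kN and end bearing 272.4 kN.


Using Qu = Qf + Qb
Qu = 189.8 + 272.4
Qu = 462.2 kN


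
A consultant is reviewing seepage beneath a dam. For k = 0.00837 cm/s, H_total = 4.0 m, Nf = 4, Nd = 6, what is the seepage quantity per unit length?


Convert k to m/s for unit consistency with H:
k = 0.00837 cm/s = 0.00837 / 100 m/s = 8.37e-05 m/s
Using q = k * H * Nf / Nd
Nf / Nd = 4 / 6 = 0.6667
q = 8.37e-05 * 4.0 * 0.6667
q = 0.0002232 m^3/s per m


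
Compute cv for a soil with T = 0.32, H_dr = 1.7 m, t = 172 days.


Result: 0.00538 m^2/day

Derivation:
Using cv = T * H_dr^2 / t
H_dr^2 = 1.7^2 = 2.89
cv = 0.32 * 2.89 / 172
cv = 0.00538 m^2/day


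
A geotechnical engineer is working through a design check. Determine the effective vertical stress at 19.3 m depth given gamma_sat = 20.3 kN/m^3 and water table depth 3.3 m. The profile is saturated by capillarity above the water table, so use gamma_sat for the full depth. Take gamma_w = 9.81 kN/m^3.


Result: 234.83 kPa

Derivation:
Total stress = gamma_sat * depth
sigma = 20.3 * 19.3 = 391.79 kPa
Pore water pressure u = gamma_w * (depth - d_wt)
u = 9.81 * (19.3 - 3.3) = 156.96 kPa
Effective stress = sigma - u
sigma' = 391.79 - 156.96 = 234.83 kPa


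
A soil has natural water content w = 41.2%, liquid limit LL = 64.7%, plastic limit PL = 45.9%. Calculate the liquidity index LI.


First compute the plasticity index:
PI = LL - PL = 64.7 - 45.9 = 18.8
Then compute the liquidity index:
LI = (w - PL) / PI
LI = (41.2 - 45.9) / 18.8
LI = -0.25


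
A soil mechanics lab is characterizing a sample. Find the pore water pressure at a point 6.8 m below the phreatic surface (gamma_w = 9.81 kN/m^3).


Using u = gamma_w * h_w
u = 9.81 * 6.8
u = 66.71 kPa


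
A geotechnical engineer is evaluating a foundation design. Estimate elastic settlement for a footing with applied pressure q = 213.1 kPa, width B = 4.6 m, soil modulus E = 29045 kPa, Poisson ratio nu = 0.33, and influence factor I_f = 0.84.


Result: 25.262 mm

Derivation:
Using Se = q * B * (1 - nu^2) * I_f / E
1 - nu^2 = 1 - 0.33^2 = 0.8911
Se = 213.1 * 4.6 * 0.8911 * 0.84 / 29045
Se = 0.025262 m
Convert to mm: Se = 0.025262 * 1000 = 25.262 mm


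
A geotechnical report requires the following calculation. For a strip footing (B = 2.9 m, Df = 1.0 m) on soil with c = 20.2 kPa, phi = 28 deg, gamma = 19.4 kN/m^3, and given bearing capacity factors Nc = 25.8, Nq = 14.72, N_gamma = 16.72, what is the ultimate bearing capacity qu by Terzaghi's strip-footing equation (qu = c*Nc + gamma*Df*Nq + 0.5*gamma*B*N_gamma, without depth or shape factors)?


Compute qu = c*Nc + gamma*Df*Nq + 0.5*gamma*B*N_gamma
Term 1: 20.2 * 25.8 = 521.16
Term 2: 19.4 * 1.0 * 14.72 = 285.568
Term 3: 0.5 * 19.4 * 2.9 * 16.72 = 470.3336
qu = 521.16 + 285.568 + 470.3336
qu = 1277.06 kPa


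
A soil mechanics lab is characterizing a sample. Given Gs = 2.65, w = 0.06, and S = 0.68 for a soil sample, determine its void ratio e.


Using the relation e = Gs * w / S
e = 2.65 * 0.06 / 0.68
e = 0.2338


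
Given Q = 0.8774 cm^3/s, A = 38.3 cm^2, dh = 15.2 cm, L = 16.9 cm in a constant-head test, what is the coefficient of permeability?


Compute hydraulic gradient:
i = dh / L = 15.2 / 16.9 = 0.899408
Then apply Darcy's law:
k = Q / (A * i)
k = 0.8774 / (38.3 * 0.899408)
k = 0.8774 / 34.4473
k = 0.025471 cm/s


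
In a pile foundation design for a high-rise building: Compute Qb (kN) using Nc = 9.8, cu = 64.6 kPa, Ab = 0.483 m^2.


Using Qb = Nc * cu * Ab
Qb = 9.8 * 64.6 * 0.483
Qb = 305.78 kN


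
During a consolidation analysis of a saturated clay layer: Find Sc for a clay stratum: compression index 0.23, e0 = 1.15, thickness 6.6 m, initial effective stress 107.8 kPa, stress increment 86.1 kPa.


Result: 0.18 m

Derivation:
Using Sc = Cc * H / (1 + e0) * log10((sigma0 + delta_sigma) / sigma0)
Stress ratio = (107.8 + 86.1) / 107.8 = 1.7987
log10(1.7987) = 0.254959
Cc * H / (1 + e0) = 0.23 * 6.6 / (1 + 1.15) = 0.706047
Sc = 0.706047 * 0.254959
Sc = 0.18 m


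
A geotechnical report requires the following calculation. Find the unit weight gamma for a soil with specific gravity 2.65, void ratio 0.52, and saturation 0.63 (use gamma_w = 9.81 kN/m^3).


Result: 19.217 kN/m^3

Derivation:
Using gamma = gamma_w * (Gs + S*e) / (1 + e)
Numerator: Gs + S*e = 2.65 + 0.63*0.52 = 2.9776
Denominator: 1 + e = 1 + 0.52 = 1.52
gamma = 9.81 * 2.9776 / 1.52
gamma = 19.217 kN/m^3


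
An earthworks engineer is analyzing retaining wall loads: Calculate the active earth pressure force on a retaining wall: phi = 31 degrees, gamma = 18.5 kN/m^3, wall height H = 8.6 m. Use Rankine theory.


Compute active earth pressure coefficient:
Ka = tan^2(45 - phi/2) = tan^2(29.5) = 0.320099
Compute active force:
Pa = 0.5 * Ka * gamma * H^2
Pa = 0.5 * 0.320099 * 18.5 * 8.6^2
Pa = 218.99 kN/m


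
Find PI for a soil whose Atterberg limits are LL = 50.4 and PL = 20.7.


Using PI = LL - PL
PI = 50.4 - 20.7
PI = 29.7


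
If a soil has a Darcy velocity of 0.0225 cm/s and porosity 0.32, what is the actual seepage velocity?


Using v_s = v_d / n
v_s = 0.0225 / 0.32
v_s = 0.07031 cm/s


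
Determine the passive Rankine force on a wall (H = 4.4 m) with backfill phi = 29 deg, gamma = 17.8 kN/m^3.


Result: 496.59 kN/m

Derivation:
Compute passive earth pressure coefficient:
Kp = tan^2(45 + phi/2) = tan^2(59.5) = 2.88206
Compute passive force:
Pp = 0.5 * Kp * gamma * H^2
Pp = 0.5 * 2.88206 * 17.8 * 4.4^2
Pp = 496.59 kN/m


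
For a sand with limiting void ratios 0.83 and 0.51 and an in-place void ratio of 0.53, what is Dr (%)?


Result: 93.75 %

Derivation:
Using Dr = (e_max - e) / (e_max - e_min) * 100
e_max - e = 0.83 - 0.53 = 0.3
e_max - e_min = 0.83 - 0.51 = 0.32
Dr = 0.3 / 0.32 * 100
Dr = 93.75 %


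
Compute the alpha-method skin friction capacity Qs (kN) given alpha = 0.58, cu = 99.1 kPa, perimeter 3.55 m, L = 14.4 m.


Using Qs = alpha * cu * perimeter * L
Qs = 0.58 * 99.1 * 3.55 * 14.4
Qs = 2938.28 kN


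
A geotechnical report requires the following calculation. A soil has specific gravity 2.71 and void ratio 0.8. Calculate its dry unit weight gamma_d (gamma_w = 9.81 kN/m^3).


Using gamma_d = Gs * gamma_w / (1 + e)
gamma_d = 2.71 * 9.81 / (1 + 0.8)
gamma_d = 2.71 * 9.81 / 1.8
gamma_d = 14.77 kN/m^3


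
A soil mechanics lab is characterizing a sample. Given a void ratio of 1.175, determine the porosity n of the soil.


Result: 0.5402

Derivation:
Using the relation n = e / (1 + e)
n = 1.175 / (1 + 1.175)
n = 1.175 / 2.175
n = 0.5402


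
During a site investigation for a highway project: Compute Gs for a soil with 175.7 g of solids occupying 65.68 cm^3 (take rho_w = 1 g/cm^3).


Using Gs = m_s / (V_s * rho_w)
Since rho_w = 1 g/cm^3:
Gs = 175.7 / 65.68
Gs = 2.675


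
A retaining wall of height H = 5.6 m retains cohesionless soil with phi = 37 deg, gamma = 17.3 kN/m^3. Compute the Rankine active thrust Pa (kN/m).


Result: 67.43 kN/m

Derivation:
Compute active earth pressure coefficient:
Ka = tan^2(45 - phi/2) = tan^2(26.5) = 0.248584
Compute active force:
Pa = 0.5 * Ka * gamma * H^2
Pa = 0.5 * 0.248584 * 17.3 * 5.6^2
Pa = 67.43 kN/m


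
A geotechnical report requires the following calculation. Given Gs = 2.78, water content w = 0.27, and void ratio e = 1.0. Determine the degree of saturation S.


Using S = Gs * w / e
S = 2.78 * 0.27 / 1.0
S = 0.7506


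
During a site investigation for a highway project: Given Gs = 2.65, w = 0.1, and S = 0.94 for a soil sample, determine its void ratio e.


Result: 0.2819

Derivation:
Using the relation e = Gs * w / S
e = 2.65 * 0.1 / 0.94
e = 0.2819


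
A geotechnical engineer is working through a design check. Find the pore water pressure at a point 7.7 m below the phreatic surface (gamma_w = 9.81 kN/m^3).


Using u = gamma_w * h_w
u = 9.81 * 7.7
u = 75.54 kPa


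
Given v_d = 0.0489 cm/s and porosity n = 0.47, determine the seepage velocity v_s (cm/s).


Using v_s = v_d / n
v_s = 0.0489 / 0.47
v_s = 0.10404 cm/s


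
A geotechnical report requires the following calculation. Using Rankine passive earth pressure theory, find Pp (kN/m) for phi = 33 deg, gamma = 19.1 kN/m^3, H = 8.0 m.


Compute passive earth pressure coefficient:
Kp = tan^2(45 + phi/2) = tan^2(61.5) = 3.39212
Compute passive force:
Pp = 0.5 * Kp * gamma * H^2
Pp = 0.5 * 3.39212 * 19.1 * 8.0^2
Pp = 2073.26 kN/m


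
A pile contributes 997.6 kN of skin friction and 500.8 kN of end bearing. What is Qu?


Using Qu = Qf + Qb
Qu = 997.6 + 500.8
Qu = 1498.4 kN


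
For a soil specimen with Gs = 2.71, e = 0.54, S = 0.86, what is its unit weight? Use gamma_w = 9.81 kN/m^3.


Result: 20.221 kN/m^3

Derivation:
Using gamma = gamma_w * (Gs + S*e) / (1 + e)
Numerator: Gs + S*e = 2.71 + 0.86*0.54 = 3.1744
Denominator: 1 + e = 1 + 0.54 = 1.54
gamma = 9.81 * 3.1744 / 1.54
gamma = 20.221 kN/m^3


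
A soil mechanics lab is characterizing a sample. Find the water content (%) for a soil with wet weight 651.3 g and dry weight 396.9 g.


Using w = (m_wet - m_dry) / m_dry * 100
m_wet - m_dry = 651.3 - 396.9 = 254.4 g
w = 254.4 / 396.9 * 100
w = 64.1 %


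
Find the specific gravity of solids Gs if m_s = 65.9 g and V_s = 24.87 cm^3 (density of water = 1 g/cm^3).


Using Gs = m_s / (V_s * rho_w)
Since rho_w = 1 g/cm^3:
Gs = 65.9 / 24.87
Gs = 2.65


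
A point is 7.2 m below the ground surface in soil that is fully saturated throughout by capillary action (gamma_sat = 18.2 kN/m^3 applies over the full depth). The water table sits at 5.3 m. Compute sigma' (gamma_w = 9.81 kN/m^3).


Total stress = gamma_sat * depth
sigma = 18.2 * 7.2 = 131.04 kPa
Pore water pressure u = gamma_w * (depth - d_wt)
u = 9.81 * (7.2 - 5.3) = 18.639 kPa
Effective stress = sigma - u
sigma' = 131.04 - 18.639 = 112.4 kPa


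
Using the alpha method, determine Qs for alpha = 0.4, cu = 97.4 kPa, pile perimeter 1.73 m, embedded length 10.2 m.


Result: 687.49 kN

Derivation:
Using Qs = alpha * cu * perimeter * L
Qs = 0.4 * 97.4 * 1.73 * 10.2
Qs = 687.49 kN


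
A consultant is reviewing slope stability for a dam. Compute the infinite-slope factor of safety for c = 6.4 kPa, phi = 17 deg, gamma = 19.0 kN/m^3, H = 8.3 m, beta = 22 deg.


Using Fs = c / (gamma*H*sin(beta)*cos(beta)) + tan(phi)/tan(beta)
Cohesion contribution = 6.4 / (19.0*8.3*sin(22)*cos(22))
Cohesion contribution = 0.116844
Friction contribution = tan(17)/tan(22) = 0.75671
Fs = 0.116844 + 0.75671
Fs = 0.874


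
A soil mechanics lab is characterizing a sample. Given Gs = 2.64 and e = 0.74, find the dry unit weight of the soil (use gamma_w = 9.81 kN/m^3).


Using gamma_d = Gs * gamma_w / (1 + e)
gamma_d = 2.64 * 9.81 / (1 + 0.74)
gamma_d = 2.64 * 9.81 / 1.74
gamma_d = 14.884 kN/m^3


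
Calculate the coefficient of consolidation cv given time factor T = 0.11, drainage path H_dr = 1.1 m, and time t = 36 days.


Result: 0.0037 m^2/day

Derivation:
Using cv = T * H_dr^2 / t
H_dr^2 = 1.1^2 = 1.21
cv = 0.11 * 1.21 / 36
cv = 0.0037 m^2/day


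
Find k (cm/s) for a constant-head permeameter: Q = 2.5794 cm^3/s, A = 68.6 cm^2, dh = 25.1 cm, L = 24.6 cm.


Result: 0.036852 cm/s

Derivation:
Compute hydraulic gradient:
i = dh / L = 25.1 / 24.6 = 1.02033
Then apply Darcy's law:
k = Q / (A * i)
k = 2.5794 / (68.6 * 1.02033)
k = 2.5794 / 69.9943
k = 0.036852 cm/s


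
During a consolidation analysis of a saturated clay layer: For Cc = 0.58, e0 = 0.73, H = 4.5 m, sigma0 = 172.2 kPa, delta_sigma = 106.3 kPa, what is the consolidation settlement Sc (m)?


Using Sc = Cc * H / (1 + e0) * log10((sigma0 + delta_sigma) / sigma0)
Stress ratio = (172.2 + 106.3) / 172.2 = 1.61731
log10(1.61731) = 0.208792
Cc * H / (1 + e0) = 0.58 * 4.5 / (1 + 0.73) = 1.50867
Sc = 1.50867 * 0.208792
Sc = 0.315 m


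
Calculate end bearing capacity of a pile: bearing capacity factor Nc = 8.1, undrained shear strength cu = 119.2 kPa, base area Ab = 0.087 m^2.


Using Qb = Nc * cu * Ab
Qb = 8.1 * 119.2 * 0.087
Qb = 84.0 kN


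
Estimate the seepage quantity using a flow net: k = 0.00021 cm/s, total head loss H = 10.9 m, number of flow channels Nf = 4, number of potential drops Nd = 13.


Result: 7.043e-06 m^3/s per m

Derivation:
Convert k to m/s for unit consistency with H:
k = 0.00021 cm/s = 0.00021 / 100 m/s = 2.1e-06 m/s
Using q = k * H * Nf / Nd
Nf / Nd = 4 / 13 = 0.3077
q = 2.1e-06 * 10.9 * 0.3077
q = 7.043e-06 m^3/s per m


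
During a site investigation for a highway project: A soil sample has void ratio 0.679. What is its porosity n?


Result: 0.4044

Derivation:
Using the relation n = e / (1 + e)
n = 0.679 / (1 + 0.679)
n = 0.679 / 1.679
n = 0.4044


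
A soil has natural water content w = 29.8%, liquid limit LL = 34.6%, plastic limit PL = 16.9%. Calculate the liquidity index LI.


First compute the plasticity index:
PI = LL - PL = 34.6 - 16.9 = 17.7
Then compute the liquidity index:
LI = (w - PL) / PI
LI = (29.8 - 16.9) / 17.7
LI = 0.729


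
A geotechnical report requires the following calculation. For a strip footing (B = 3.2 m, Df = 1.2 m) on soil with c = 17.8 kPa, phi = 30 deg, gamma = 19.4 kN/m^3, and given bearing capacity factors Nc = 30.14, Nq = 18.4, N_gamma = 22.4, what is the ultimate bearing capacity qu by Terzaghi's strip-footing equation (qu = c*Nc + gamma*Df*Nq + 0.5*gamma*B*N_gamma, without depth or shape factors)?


Compute qu = c*Nc + gamma*Df*Nq + 0.5*gamma*B*N_gamma
Term 1: 17.8 * 30.14 = 536.492
Term 2: 19.4 * 1.2 * 18.4 = 428.352
Term 3: 0.5 * 19.4 * 3.2 * 22.4 = 695.296
qu = 536.492 + 428.352 + 695.296
qu = 1660.14 kPa


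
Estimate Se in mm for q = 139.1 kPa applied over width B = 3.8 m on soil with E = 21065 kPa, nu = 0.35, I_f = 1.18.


Result: 25.982 mm

Derivation:
Using Se = q * B * (1 - nu^2) * I_f / E
1 - nu^2 = 1 - 0.35^2 = 0.8775
Se = 139.1 * 3.8 * 0.8775 * 1.18 / 21065
Se = 0.025982 m
Convert to mm: Se = 0.025982 * 1000 = 25.982 mm


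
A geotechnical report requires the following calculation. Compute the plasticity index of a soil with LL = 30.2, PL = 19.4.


Using PI = LL - PL
PI = 30.2 - 19.4
PI = 10.8


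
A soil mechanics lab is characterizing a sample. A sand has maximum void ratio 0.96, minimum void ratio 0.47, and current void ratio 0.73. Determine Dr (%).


Result: 46.94 %

Derivation:
Using Dr = (e_max - e) / (e_max - e_min) * 100
e_max - e = 0.96 - 0.73 = 0.23
e_max - e_min = 0.96 - 0.47 = 0.49
Dr = 0.23 / 0.49 * 100
Dr = 46.94 %


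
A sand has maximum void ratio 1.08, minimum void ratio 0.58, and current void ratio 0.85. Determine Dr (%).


Using Dr = (e_max - e) / (e_max - e_min) * 100
e_max - e = 1.08 - 0.85 = 0.23
e_max - e_min = 1.08 - 0.58 = 0.5
Dr = 0.23 / 0.5 * 100
Dr = 46.0 %


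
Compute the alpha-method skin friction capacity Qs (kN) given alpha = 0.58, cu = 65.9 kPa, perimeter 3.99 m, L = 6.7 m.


Using Qs = alpha * cu * perimeter * L
Qs = 0.58 * 65.9 * 3.99 * 6.7
Qs = 1021.79 kN


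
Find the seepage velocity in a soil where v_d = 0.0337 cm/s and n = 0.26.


Result: 0.12962 cm/s

Derivation:
Using v_s = v_d / n
v_s = 0.0337 / 0.26
v_s = 0.12962 cm/s


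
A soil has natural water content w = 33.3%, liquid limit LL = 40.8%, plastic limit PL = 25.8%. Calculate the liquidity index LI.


First compute the plasticity index:
PI = LL - PL = 40.8 - 25.8 = 15.0
Then compute the liquidity index:
LI = (w - PL) / PI
LI = (33.3 - 25.8) / 15.0
LI = 0.5


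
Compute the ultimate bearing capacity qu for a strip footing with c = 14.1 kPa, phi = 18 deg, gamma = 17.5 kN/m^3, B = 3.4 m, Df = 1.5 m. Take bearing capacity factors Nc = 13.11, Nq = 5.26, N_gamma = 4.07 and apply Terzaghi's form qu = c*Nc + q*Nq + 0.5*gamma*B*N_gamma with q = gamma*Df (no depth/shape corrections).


Result: 444.01 kPa

Derivation:
Compute qu = c*Nc + gamma*Df*Nq + 0.5*gamma*B*N_gamma
Term 1: 14.1 * 13.11 = 184.851
Term 2: 17.5 * 1.5 * 5.26 = 138.075
Term 3: 0.5 * 17.5 * 3.4 * 4.07 = 121.0825
qu = 184.851 + 138.075 + 121.0825
qu = 444.01 kPa


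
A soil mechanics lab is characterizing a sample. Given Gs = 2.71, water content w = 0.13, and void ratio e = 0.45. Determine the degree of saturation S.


Result: 0.7829

Derivation:
Using S = Gs * w / e
S = 2.71 * 0.13 / 0.45
S = 0.7829


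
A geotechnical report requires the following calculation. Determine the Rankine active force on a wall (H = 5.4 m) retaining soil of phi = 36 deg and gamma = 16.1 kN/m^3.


Result: 60.94 kN/m

Derivation:
Compute active earth pressure coefficient:
Ka = tan^2(45 - phi/2) = tan^2(27.0) = 0.259616
Compute active force:
Pa = 0.5 * Ka * gamma * H^2
Pa = 0.5 * 0.259616 * 16.1 * 5.4^2
Pa = 60.94 kN/m


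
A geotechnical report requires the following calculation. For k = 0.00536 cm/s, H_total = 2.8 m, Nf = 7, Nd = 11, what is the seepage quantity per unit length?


Result: 9.551e-05 m^3/s per m

Derivation:
Convert k to m/s for unit consistency with H:
k = 0.00536 cm/s = 0.00536 / 100 m/s = 5.36e-05 m/s
Using q = k * H * Nf / Nd
Nf / Nd = 7 / 11 = 0.6364
q = 5.36e-05 * 2.8 * 0.6364
q = 9.551e-05 m^3/s per m


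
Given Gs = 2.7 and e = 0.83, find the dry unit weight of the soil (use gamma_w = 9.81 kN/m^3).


Using gamma_d = Gs * gamma_w / (1 + e)
gamma_d = 2.7 * 9.81 / (1 + 0.83)
gamma_d = 2.7 * 9.81 / 1.83
gamma_d = 14.474 kN/m^3


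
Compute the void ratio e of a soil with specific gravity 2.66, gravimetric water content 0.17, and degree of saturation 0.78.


Using the relation e = Gs * w / S
e = 2.66 * 0.17 / 0.78
e = 0.5797


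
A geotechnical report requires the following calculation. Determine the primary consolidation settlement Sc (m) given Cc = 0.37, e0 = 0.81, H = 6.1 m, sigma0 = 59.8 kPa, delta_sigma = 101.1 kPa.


Using Sc = Cc * H / (1 + e0) * log10((sigma0 + delta_sigma) / sigma0)
Stress ratio = (59.8 + 101.1) / 59.8 = 2.69064
log10(2.69064) = 0.429855
Cc * H / (1 + e0) = 0.37 * 6.1 / (1 + 0.81) = 1.24696
Sc = 1.24696 * 0.429855
Sc = 0.536 m


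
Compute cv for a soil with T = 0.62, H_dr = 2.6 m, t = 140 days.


Result: 0.02994 m^2/day

Derivation:
Using cv = T * H_dr^2 / t
H_dr^2 = 2.6^2 = 6.76
cv = 0.62 * 6.76 / 140
cv = 0.02994 m^2/day


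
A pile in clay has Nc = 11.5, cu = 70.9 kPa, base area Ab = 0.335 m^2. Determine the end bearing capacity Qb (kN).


Using Qb = Nc * cu * Ab
Qb = 11.5 * 70.9 * 0.335
Qb = 273.14 kN


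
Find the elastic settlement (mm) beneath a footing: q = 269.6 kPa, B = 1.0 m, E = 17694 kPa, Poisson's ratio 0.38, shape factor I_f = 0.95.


Result: 12.385 mm

Derivation:
Using Se = q * B * (1 - nu^2) * I_f / E
1 - nu^2 = 1 - 0.38^2 = 0.8556
Se = 269.6 * 1.0 * 0.8556 * 0.95 / 17694
Se = 0.012385 m
Convert to mm: Se = 0.012385 * 1000 = 12.385 mm


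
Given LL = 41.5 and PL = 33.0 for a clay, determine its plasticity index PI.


Using PI = LL - PL
PI = 41.5 - 33.0
PI = 8.5


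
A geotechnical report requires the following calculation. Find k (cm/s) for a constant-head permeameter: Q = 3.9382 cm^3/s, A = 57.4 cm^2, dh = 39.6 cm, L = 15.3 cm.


Result: 0.026508 cm/s

Derivation:
Compute hydraulic gradient:
i = dh / L = 39.6 / 15.3 = 2.58824
Then apply Darcy's law:
k = Q / (A * i)
k = 3.9382 / (57.4 * 2.58824)
k = 3.9382 / 148.565
k = 0.026508 cm/s


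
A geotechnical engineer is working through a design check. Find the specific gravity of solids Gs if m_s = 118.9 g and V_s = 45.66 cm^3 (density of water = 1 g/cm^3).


Using Gs = m_s / (V_s * rho_w)
Since rho_w = 1 g/cm^3:
Gs = 118.9 / 45.66
Gs = 2.604


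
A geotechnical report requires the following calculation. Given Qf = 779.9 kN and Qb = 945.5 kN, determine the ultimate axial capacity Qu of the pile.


Using Qu = Qf + Qb
Qu = 779.9 + 945.5
Qu = 1725.4 kN


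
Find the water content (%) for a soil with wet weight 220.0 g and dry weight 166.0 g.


Result: 32.53 %

Derivation:
Using w = (m_wet - m_dry) / m_dry * 100
m_wet - m_dry = 220.0 - 166.0 = 54.0 g
w = 54.0 / 166.0 * 100
w = 32.53 %


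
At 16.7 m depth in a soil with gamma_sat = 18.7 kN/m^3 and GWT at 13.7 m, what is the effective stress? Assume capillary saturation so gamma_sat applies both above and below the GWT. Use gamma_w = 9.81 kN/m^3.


Total stress = gamma_sat * depth
sigma = 18.7 * 16.7 = 312.29 kPa
Pore water pressure u = gamma_w * (depth - d_wt)
u = 9.81 * (16.7 - 13.7) = 29.43 kPa
Effective stress = sigma - u
sigma' = 312.29 - 29.43 = 282.86 kPa


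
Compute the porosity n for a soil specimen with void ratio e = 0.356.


Using the relation n = e / (1 + e)
n = 0.356 / (1 + 0.356)
n = 0.356 / 1.356
n = 0.2625


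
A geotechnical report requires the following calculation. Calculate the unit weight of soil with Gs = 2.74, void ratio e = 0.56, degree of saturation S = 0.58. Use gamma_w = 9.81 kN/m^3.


Using gamma = gamma_w * (Gs + S*e) / (1 + e)
Numerator: Gs + S*e = 2.74 + 0.58*0.56 = 3.0648
Denominator: 1 + e = 1 + 0.56 = 1.56
gamma = 9.81 * 3.0648 / 1.56
gamma = 19.273 kN/m^3


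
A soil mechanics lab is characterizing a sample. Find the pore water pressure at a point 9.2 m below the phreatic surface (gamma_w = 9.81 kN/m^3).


Result: 90.25 kPa

Derivation:
Using u = gamma_w * h_w
u = 9.81 * 9.2
u = 90.25 kPa


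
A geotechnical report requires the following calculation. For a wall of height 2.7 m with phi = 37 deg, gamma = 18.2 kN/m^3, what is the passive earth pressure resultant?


Result: 266.87 kN/m

Derivation:
Compute passive earth pressure coefficient:
Kp = tan^2(45 + phi/2) = tan^2(63.5) = 4.022791
Compute passive force:
Pp = 0.5 * Kp * gamma * H^2
Pp = 0.5 * 4.022791 * 18.2 * 2.7^2
Pp = 266.87 kN/m


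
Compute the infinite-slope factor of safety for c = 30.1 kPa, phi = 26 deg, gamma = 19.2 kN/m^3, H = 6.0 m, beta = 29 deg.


Result: 1.496

Derivation:
Using Fs = c / (gamma*H*sin(beta)*cos(beta)) + tan(phi)/tan(beta)
Cohesion contribution = 30.1 / (19.2*6.0*sin(29)*cos(29))
Cohesion contribution = 0.616203
Friction contribution = tan(26)/tan(29) = 0.879893
Fs = 0.616203 + 0.879893
Fs = 1.496


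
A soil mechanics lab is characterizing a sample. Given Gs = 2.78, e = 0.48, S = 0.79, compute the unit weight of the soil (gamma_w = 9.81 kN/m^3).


Using gamma = gamma_w * (Gs + S*e) / (1 + e)
Numerator: Gs + S*e = 2.78 + 0.79*0.48 = 3.1592
Denominator: 1 + e = 1 + 0.48 = 1.48
gamma = 9.81 * 3.1592 / 1.48
gamma = 20.94 kN/m^3


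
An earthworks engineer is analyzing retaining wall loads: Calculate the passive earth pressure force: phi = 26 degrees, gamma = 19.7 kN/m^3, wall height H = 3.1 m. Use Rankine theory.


Compute passive earth pressure coefficient:
Kp = tan^2(45 + phi/2) = tan^2(58.0) = 2.561071
Compute passive force:
Pp = 0.5 * Kp * gamma * H^2
Pp = 0.5 * 2.561071 * 19.7 * 3.1^2
Pp = 242.43 kN/m


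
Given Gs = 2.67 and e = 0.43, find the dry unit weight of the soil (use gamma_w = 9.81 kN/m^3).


Result: 18.317 kN/m^3

Derivation:
Using gamma_d = Gs * gamma_w / (1 + e)
gamma_d = 2.67 * 9.81 / (1 + 0.43)
gamma_d = 2.67 * 9.81 / 1.43
gamma_d = 18.317 kN/m^3


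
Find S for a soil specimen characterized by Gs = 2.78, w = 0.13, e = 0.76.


Result: 0.4755

Derivation:
Using S = Gs * w / e
S = 2.78 * 0.13 / 0.76
S = 0.4755


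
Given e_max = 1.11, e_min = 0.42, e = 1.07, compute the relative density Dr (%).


Using Dr = (e_max - e) / (e_max - e_min) * 100
e_max - e = 1.11 - 1.07 = 0.04
e_max - e_min = 1.11 - 0.42 = 0.69
Dr = 0.04 / 0.69 * 100
Dr = 5.8 %


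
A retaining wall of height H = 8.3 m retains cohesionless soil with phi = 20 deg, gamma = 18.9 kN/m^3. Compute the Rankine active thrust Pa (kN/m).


Compute active earth pressure coefficient:
Ka = tan^2(45 - phi/2) = tan^2(35.0) = 0.490291
Compute active force:
Pa = 0.5 * Ka * gamma * H^2
Pa = 0.5 * 0.490291 * 18.9 * 8.3^2
Pa = 319.18 kN/m


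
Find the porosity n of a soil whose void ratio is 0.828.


Using the relation n = e / (1 + e)
n = 0.828 / (1 + 0.828)
n = 0.828 / 1.828
n = 0.453


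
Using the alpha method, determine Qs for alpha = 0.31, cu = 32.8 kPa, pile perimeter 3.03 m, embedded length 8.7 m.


Result: 268.04 kN

Derivation:
Using Qs = alpha * cu * perimeter * L
Qs = 0.31 * 32.8 * 3.03 * 8.7
Qs = 268.04 kN


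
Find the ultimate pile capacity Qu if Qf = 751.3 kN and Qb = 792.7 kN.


Using Qu = Qf + Qb
Qu = 751.3 + 792.7
Qu = 1544.0 kN


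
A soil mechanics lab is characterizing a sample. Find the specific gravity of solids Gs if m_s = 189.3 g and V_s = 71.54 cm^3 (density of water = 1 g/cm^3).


Using Gs = m_s / (V_s * rho_w)
Since rho_w = 1 g/cm^3:
Gs = 189.3 / 71.54
Gs = 2.646


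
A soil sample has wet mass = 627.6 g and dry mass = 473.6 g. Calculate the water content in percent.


Result: 32.52 %

Derivation:
Using w = (m_wet - m_dry) / m_dry * 100
m_wet - m_dry = 627.6 - 473.6 = 154.0 g
w = 154.0 / 473.6 * 100
w = 32.52 %


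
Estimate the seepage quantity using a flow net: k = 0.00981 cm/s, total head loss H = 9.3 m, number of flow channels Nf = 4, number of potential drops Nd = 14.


Convert k to m/s for unit consistency with H:
k = 0.00981 cm/s = 0.00981 / 100 m/s = 9.81e-05 m/s
Using q = k * H * Nf / Nd
Nf / Nd = 4 / 14 = 0.2857
q = 9.81e-05 * 9.3 * 0.2857
q = 0.0002607 m^3/s per m


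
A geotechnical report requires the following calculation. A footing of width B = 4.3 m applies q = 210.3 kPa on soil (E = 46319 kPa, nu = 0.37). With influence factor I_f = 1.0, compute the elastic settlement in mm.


Result: 16.85 mm

Derivation:
Using Se = q * B * (1 - nu^2) * I_f / E
1 - nu^2 = 1 - 0.37^2 = 0.8631
Se = 210.3 * 4.3 * 0.8631 * 1.0 / 46319
Se = 0.016850 m
Convert to mm: Se = 0.016850 * 1000 = 16.85 mm


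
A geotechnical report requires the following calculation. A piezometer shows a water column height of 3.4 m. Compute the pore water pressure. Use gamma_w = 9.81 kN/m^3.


Using u = gamma_w * h_w
u = 9.81 * 3.4
u = 33.35 kPa


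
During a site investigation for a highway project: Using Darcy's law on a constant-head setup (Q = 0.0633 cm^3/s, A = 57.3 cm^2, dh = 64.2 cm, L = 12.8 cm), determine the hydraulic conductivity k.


Compute hydraulic gradient:
i = dh / L = 64.2 / 12.8 = 5.01562
Then apply Darcy's law:
k = Q / (A * i)
k = 0.0633 / (57.3 * 5.01562)
k = 0.0633 / 287.395
k = 0.00022 cm/s


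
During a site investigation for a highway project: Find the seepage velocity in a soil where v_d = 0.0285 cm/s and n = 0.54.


Using v_s = v_d / n
v_s = 0.0285 / 0.54
v_s = 0.05278 cm/s


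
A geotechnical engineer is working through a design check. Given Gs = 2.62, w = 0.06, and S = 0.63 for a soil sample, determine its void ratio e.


Using the relation e = Gs * w / S
e = 2.62 * 0.06 / 0.63
e = 0.2495


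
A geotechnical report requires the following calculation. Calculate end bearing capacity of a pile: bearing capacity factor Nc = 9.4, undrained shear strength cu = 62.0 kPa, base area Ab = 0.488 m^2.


Result: 284.41 kN

Derivation:
Using Qb = Nc * cu * Ab
Qb = 9.4 * 62.0 * 0.488
Qb = 284.41 kN


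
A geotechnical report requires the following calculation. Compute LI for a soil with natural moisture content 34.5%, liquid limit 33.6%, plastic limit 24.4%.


First compute the plasticity index:
PI = LL - PL = 33.6 - 24.4 = 9.2
Then compute the liquidity index:
LI = (w - PL) / PI
LI = (34.5 - 24.4) / 9.2
LI = 1.098


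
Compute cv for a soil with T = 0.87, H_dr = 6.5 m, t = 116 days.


Using cv = T * H_dr^2 / t
H_dr^2 = 6.5^2 = 42.25
cv = 0.87 * 42.25 / 116
cv = 0.31688 m^2/day


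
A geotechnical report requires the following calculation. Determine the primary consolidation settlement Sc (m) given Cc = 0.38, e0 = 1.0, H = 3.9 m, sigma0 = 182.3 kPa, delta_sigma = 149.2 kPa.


Result: 0.1924 m

Derivation:
Using Sc = Cc * H / (1 + e0) * log10((sigma0 + delta_sigma) / sigma0)
Stress ratio = (182.3 + 149.2) / 182.3 = 1.81843
log10(1.81843) = 0.259697
Cc * H / (1 + e0) = 0.38 * 3.9 / (1 + 1.0) = 0.741
Sc = 0.741 * 0.259697
Sc = 0.1924 m


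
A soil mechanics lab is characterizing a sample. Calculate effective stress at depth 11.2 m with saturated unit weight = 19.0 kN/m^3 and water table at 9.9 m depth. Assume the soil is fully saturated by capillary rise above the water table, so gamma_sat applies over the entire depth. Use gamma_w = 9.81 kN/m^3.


Result: 200.05 kPa

Derivation:
Total stress = gamma_sat * depth
sigma = 19.0 * 11.2 = 212.8 kPa
Pore water pressure u = gamma_w * (depth - d_wt)
u = 9.81 * (11.2 - 9.9) = 12.753 kPa
Effective stress = sigma - u
sigma' = 212.8 - 12.753 = 200.05 kPa


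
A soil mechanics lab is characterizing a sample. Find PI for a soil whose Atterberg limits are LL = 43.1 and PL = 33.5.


Result: 9.6

Derivation:
Using PI = LL - PL
PI = 43.1 - 33.5
PI = 9.6


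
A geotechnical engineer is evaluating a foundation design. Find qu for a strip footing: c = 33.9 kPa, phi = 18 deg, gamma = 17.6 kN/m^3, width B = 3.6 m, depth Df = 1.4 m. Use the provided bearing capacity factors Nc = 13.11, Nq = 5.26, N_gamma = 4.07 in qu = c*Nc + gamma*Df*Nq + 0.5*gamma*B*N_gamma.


Compute qu = c*Nc + gamma*Df*Nq + 0.5*gamma*B*N_gamma
Term 1: 33.9 * 13.11 = 444.429
Term 2: 17.6 * 1.4 * 5.26 = 129.6064
Term 3: 0.5 * 17.6 * 3.6 * 4.07 = 128.9376
qu = 444.429 + 129.6064 + 128.9376
qu = 702.97 kPa


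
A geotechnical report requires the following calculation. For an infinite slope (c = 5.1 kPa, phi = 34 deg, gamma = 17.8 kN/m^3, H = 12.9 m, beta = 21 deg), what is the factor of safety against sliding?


Using Fs = c / (gamma*H*sin(beta)*cos(beta)) + tan(phi)/tan(beta)
Cohesion contribution = 5.1 / (17.8*12.9*sin(21)*cos(21))
Cohesion contribution = 0.0663865
Friction contribution = tan(34)/tan(21) = 1.75715
Fs = 0.0663865 + 1.75715
Fs = 1.824


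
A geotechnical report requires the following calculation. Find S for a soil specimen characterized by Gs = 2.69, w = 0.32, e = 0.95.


Using S = Gs * w / e
S = 2.69 * 0.32 / 0.95
S = 0.9061


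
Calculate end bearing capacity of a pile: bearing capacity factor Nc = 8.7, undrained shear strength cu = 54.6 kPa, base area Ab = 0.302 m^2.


Using Qb = Nc * cu * Ab
Qb = 8.7 * 54.6 * 0.302
Qb = 143.46 kN


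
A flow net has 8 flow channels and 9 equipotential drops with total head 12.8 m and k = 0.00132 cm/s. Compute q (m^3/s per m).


Convert k to m/s for unit consistency with H:
k = 0.00132 cm/s = 0.00132 / 100 m/s = 1.32e-05 m/s
Using q = k * H * Nf / Nd
Nf / Nd = 8 / 9 = 0.8889
q = 1.32e-05 * 12.8 * 0.8889
q = 0.0001502 m^3/s per m


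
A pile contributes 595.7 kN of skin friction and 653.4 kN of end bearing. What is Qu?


Using Qu = Qf + Qb
Qu = 595.7 + 653.4
Qu = 1249.1 kN


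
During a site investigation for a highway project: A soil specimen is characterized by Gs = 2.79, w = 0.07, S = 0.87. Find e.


Using the relation e = Gs * w / S
e = 2.79 * 0.07 / 0.87
e = 0.2245


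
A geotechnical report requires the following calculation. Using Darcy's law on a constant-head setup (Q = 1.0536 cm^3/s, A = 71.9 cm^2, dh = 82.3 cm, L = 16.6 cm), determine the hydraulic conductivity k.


Compute hydraulic gradient:
i = dh / L = 82.3 / 16.6 = 4.95783
Then apply Darcy's law:
k = Q / (A * i)
k = 1.0536 / (71.9 * 4.95783)
k = 1.0536 / 356.468
k = 0.002956 cm/s


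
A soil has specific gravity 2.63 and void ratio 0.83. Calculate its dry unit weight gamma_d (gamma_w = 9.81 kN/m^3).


Using gamma_d = Gs * gamma_w / (1 + e)
gamma_d = 2.63 * 9.81 / (1 + 0.83)
gamma_d = 2.63 * 9.81 / 1.83
gamma_d = 14.099 kN/m^3


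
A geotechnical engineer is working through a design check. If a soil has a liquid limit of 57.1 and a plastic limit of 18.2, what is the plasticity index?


Using PI = LL - PL
PI = 57.1 - 18.2
PI = 38.9


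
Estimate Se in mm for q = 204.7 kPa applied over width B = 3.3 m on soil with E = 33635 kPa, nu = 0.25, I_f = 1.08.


Using Se = q * B * (1 - nu^2) * I_f / E
1 - nu^2 = 1 - 0.25^2 = 0.9375
Se = 204.7 * 3.3 * 0.9375 * 1.08 / 33635
Se = 0.020335 m
Convert to mm: Se = 0.020335 * 1000 = 20.335 mm


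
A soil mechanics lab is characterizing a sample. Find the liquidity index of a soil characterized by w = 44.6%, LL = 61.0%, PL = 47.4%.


First compute the plasticity index:
PI = LL - PL = 61.0 - 47.4 = 13.6
Then compute the liquidity index:
LI = (w - PL) / PI
LI = (44.6 - 47.4) / 13.6
LI = -0.206


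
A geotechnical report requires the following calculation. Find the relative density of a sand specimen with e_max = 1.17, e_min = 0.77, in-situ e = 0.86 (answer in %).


Using Dr = (e_max - e) / (e_max - e_min) * 100
e_max - e = 1.17 - 0.86 = 0.31
e_max - e_min = 1.17 - 0.77 = 0.4
Dr = 0.31 / 0.4 * 100
Dr = 77.5 %


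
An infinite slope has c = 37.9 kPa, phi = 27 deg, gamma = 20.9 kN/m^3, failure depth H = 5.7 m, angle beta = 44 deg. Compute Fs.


Using Fs = c / (gamma*H*sin(beta)*cos(beta)) + tan(phi)/tan(beta)
Cohesion contribution = 37.9 / (20.9*5.7*sin(44)*cos(44))
Cohesion contribution = 0.636668
Friction contribution = tan(27)/tan(44) = 0.527629
Fs = 0.636668 + 0.527629
Fs = 1.164


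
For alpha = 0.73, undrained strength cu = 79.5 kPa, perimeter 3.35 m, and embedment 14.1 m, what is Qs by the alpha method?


Using Qs = alpha * cu * perimeter * L
Qs = 0.73 * 79.5 * 3.35 * 14.1
Qs = 2741.28 kN


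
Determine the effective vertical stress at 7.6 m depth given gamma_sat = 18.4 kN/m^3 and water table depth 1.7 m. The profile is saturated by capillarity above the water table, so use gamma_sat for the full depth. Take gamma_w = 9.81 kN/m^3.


Total stress = gamma_sat * depth
sigma = 18.4 * 7.6 = 139.84 kPa
Pore water pressure u = gamma_w * (depth - d_wt)
u = 9.81 * (7.6 - 1.7) = 57.879 kPa
Effective stress = sigma - u
sigma' = 139.84 - 57.879 = 81.96 kPa


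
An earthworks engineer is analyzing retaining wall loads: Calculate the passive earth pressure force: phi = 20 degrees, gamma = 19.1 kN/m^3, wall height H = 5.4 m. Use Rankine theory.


Compute passive earth pressure coefficient:
Kp = tan^2(45 + phi/2) = tan^2(55.0) = 2.039607
Compute passive force:
Pp = 0.5 * Kp * gamma * H^2
Pp = 0.5 * 2.039607 * 19.1 * 5.4^2
Pp = 567.99 kN/m


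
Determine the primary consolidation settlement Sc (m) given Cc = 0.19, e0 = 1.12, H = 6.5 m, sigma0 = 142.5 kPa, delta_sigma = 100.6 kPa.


Result: 0.1351 m

Derivation:
Using Sc = Cc * H / (1 + e0) * log10((sigma0 + delta_sigma) / sigma0)
Stress ratio = (142.5 + 100.6) / 142.5 = 1.70596
log10(1.70596) = 0.23197
Cc * H / (1 + e0) = 0.19 * 6.5 / (1 + 1.12) = 0.582547
Sc = 0.582547 * 0.23197
Sc = 0.1351 m


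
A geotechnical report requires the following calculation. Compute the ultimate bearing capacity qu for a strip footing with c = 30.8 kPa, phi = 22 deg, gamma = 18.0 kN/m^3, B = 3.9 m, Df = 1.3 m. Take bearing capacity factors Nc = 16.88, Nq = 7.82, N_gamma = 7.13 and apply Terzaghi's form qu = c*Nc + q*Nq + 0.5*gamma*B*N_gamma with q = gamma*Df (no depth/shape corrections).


Compute qu = c*Nc + gamma*Df*Nq + 0.5*gamma*B*N_gamma
Term 1: 30.8 * 16.88 = 519.904
Term 2: 18.0 * 1.3 * 7.82 = 182.988
Term 3: 0.5 * 18.0 * 3.9 * 7.13 = 250.263
qu = 519.904 + 182.988 + 250.263
qu = 953.16 kPa
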